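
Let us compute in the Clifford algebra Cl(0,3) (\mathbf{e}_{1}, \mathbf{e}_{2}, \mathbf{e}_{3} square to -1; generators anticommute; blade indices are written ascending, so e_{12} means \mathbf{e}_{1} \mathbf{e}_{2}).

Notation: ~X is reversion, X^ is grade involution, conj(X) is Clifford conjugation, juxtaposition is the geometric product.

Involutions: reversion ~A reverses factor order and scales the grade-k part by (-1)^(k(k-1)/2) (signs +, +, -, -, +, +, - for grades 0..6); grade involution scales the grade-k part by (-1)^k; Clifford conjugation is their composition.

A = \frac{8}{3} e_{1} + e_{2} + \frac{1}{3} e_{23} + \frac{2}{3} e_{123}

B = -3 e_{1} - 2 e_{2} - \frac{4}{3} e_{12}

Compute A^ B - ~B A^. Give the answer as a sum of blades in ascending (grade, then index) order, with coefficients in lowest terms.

first term: -10 + \frac{4}{3} e_{1} - \frac{32}{9} e_{2} - \frac{14}{9} e_{3} + \frac{7}{3} e_{12} + \frac{8}{9} e_{13} - 2 e_{23} - e_{123}
second term: -10 + \frac{4}{3} e_{1} - \frac{32}{9} e_{2} + \frac{14}{9} e_{3} - \frac{7}{3} e_{12} + \frac{8}{9} e_{13} - 2 e_{23} - e_{123}
Answer: -\frac{28}{9} e_{3} + \frac{14}{3} e_{12}


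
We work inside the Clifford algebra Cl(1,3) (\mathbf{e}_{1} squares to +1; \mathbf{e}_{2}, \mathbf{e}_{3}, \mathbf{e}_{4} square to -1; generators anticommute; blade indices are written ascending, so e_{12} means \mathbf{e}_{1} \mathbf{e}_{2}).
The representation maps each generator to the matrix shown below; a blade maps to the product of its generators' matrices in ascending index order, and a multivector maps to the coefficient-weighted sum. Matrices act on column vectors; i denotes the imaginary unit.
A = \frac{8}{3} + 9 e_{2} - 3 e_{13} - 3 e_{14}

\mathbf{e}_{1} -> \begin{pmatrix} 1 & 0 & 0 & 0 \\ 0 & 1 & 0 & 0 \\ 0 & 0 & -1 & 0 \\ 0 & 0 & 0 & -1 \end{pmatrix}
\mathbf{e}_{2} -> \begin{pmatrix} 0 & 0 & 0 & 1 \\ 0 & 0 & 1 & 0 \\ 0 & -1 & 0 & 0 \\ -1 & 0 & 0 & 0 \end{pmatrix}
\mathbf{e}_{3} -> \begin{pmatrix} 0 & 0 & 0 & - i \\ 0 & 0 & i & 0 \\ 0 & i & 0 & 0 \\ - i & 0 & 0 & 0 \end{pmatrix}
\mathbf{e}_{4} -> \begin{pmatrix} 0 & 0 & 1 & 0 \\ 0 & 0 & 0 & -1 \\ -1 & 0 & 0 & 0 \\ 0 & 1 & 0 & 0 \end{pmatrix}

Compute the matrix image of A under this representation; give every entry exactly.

Bivector images (products of the table entries): rho(e_{13}) = rho(\mathbf{e}_{1})rho(\mathbf{e}_{3}) = \begin{pmatrix} 0 & 0 & 0 & - i \\ 0 & 0 & i & 0 \\ 0 & - i & 0 & 0 \\ i & 0 & 0 & 0 \end{pmatrix}; rho(e_{14}) = rho(\mathbf{e}_{1})rho(\mathbf{e}_{4}) = \begin{pmatrix} 0 & 0 & 1 & 0 \\ 0 & 0 & 0 & -1 \\ 1 & 0 & 0 & 0 \\ 0 & -1 & 0 & 0 \end{pmatrix}.
M = (\frac{8}{3})*1 + (9)*rho(e_{2}) + (-3)*rho(e_{13}) + (-3)*rho(e_{14}), summed entrywise (1 is the identity matrix):
Answer: \begin{pmatrix} \frac{8}{3} & 0 & -3 & 9 + 3 i \\ 0 & \frac{8}{3} & 9 - 3 i & 3 \\ -3 & -9 + 3 i & \frac{8}{3} & 0 \\ -9 - 3 i & 3 & 0 & \frac{8}{3} \end{pmatrix}


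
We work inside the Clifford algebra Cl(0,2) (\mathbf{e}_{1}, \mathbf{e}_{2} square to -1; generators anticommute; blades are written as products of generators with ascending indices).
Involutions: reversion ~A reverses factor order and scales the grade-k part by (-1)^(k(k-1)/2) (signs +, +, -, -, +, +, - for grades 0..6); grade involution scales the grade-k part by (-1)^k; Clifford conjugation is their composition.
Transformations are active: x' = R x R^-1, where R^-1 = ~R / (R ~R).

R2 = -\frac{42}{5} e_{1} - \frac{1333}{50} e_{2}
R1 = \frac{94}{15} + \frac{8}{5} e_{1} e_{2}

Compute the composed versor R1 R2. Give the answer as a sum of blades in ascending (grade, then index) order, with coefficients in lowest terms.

Distribute over the terms of R1 (each basis-blade product reordered to ascending indices, repeated generators contracted through their squares):
(\frac{94}{15}) R2 = -\frac{1316}{25} e_{1} - \frac{62651}{375} e_{2}
(\frac{8}{5} e_{1} e_{2}) R2 = \frac{5332}{125} e_{1} - \frac{336}{25} e_{2}
Summing the partial products and collecting blades:
Answer: -\frac{1248}{125} e_{1} - \frac{67691}{375} e_{2}


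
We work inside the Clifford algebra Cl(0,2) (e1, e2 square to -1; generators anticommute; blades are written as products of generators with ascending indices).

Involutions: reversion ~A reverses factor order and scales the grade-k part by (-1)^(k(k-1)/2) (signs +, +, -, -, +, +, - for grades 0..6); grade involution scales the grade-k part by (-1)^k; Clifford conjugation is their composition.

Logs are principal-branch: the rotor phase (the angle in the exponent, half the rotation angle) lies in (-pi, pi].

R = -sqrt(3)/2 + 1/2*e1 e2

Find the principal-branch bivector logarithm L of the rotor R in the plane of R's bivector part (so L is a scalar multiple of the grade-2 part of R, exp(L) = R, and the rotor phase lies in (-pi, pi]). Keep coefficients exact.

The scalar part of R is -sqrt(3)/2, so the principal-branch rotor phase is pinned; divide the bivector part by its sine to get the unit plane — L is the phase times that plane.
Concretely: cos(phase) = -sqrt(3)/2 gives phase = ±5*pi/6, and since phase/sin(phase) is even the sign is immaterial: L = (phase/sin(phase)) * <R>_2 = (5*pi/3) * <R>_2.
Answer: 5*pi/6*e1 e2


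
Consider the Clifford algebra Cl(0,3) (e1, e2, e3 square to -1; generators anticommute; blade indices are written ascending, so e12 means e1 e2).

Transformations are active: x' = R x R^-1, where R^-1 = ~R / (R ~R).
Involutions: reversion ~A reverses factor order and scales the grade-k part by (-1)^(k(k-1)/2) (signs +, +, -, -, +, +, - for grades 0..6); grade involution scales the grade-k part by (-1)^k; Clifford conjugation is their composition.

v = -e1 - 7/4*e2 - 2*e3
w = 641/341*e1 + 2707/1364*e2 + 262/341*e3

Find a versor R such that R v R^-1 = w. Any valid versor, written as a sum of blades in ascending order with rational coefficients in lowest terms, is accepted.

Take R = v + w = 300/341*e1 + 80/341*e2 - 420/341*e3. Because q(v) = q(w) = -129/16, conjugation by R sends v exactly to w.
Answer: 300/341*e1 + 80/341*e2 - 420/341*e3


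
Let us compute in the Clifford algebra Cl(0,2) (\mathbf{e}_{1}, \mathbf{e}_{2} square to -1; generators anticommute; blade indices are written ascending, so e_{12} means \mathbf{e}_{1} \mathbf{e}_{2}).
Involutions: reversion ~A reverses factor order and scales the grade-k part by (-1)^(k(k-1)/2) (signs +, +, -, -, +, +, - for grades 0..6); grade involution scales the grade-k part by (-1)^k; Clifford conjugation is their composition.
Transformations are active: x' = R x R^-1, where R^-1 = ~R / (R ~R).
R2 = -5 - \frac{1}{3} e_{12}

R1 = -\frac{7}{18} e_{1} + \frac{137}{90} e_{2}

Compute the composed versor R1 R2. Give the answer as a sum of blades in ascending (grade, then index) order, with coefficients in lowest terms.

Distribute over the terms of R1 (each basis-blade product reordered to ascending indices, repeated generators contracted through their squares):
(-\frac{7}{18} e_{1}) R2 = \frac{35}{18} e_{1} - \frac{7}{54} e_{2}
(\frac{137}{90} e_{2}) R2 = -\frac{137}{270} e_{1} - \frac{137}{18} e_{2}
Summing the partial products and collecting blades:
Answer: \frac{194}{135} e_{1} - \frac{209}{27} e_{2}


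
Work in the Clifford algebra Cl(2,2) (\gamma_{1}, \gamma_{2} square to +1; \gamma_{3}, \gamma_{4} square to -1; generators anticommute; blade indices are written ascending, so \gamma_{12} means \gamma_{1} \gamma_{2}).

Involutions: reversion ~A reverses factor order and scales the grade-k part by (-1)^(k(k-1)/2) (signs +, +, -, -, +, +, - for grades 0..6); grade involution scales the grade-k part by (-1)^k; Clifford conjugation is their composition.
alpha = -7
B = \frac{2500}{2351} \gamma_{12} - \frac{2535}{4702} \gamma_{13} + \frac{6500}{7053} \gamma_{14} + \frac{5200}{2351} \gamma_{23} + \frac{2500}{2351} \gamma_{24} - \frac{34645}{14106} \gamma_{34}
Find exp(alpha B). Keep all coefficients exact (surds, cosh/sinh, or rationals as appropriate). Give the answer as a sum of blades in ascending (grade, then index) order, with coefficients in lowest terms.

B^2 term by term: the squares give (\frac{2500}{2351})^2*(\gamma_{12})^2 + (-\frac{2535}{4702})^2*(\gamma_{13})^2 + (\frac{6500}{7053})^2*(\gamma_{14})^2 + (\frac{5200}{2351})^2*(\gamma_{23})^2 + (\frac{2500}{2351})^2*(\gamma_{24})^2 + (-\frac{34645}{14106})^2*(\gamma_{34})^2 = \frac{6250000}{5527201}*(-1) + \frac{6426225}{22108804}*(+1) + \frac{42250000}{49744809}*(+1) + \frac{27040000}{5527201}*(+1) + \frac{6250000}{5527201}*(+1) + \frac{1200276025}{198979236}*(-1) = 0 (each basis 2-blade squares to minus the product of its generators' squares); cross terms between blades sharing an index anticommute and cancel; the commuting (index-disjoint) pairs give grade-4 terms 2*c*c'*(blade product), which cancel blade by blade — \gamma_{1234}: -\frac{86612500}{16581603} + \frac{6337500}{5527201} + \frac{67600000}{16581603} = 0 — confirming B is simple. So B^2 = 0.
B^2 = 0, so the series truncates immediately: exp(alpha B) = 1 + alpha B (parabolic case).
Answer: 1 - \frac{17500}{2351} \gamma_{12} + \frac{17745}{4702} \gamma_{13} - \frac{45500}{7053} \gamma_{14} - \frac{36400}{2351} \gamma_{23} - \frac{17500}{2351} \gamma_{24} + \frac{242515}{14106} \gamma_{34}


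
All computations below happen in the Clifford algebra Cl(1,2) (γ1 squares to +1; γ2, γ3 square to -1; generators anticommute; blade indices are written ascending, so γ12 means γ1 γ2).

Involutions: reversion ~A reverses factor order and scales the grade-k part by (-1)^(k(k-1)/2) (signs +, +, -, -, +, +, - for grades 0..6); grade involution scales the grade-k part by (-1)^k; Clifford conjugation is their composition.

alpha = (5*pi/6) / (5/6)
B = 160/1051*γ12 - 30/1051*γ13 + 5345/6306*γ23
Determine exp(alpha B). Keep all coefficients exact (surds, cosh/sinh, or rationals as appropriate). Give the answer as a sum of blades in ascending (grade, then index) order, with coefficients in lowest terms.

B^2 term by term: the squares give (160/1051)^2*(γ12)^2 + (-30/1051)^2*(γ13)^2 + (5345/6306)^2*(γ23)^2 = 25600/1104601*(+1) + 900/1104601*(+1) + 28569025/39765636*(-1) = -25/36 (each basis 2-blade squares to minus the product of its generators' squares); cross terms between blades sharing an index anticommute and cancel. So B^2 = -25/36.
B^2 = -25/36 — B^2 < 0, so the exponential closes trigonometrically: l = 5/6, alpha*l = 5*pi/6, so exp(alpha B) = cos(5*pi/6) + (sin(5*pi/6)/(5/6))*B = -sqrt(3)/2 + (3/5)*B.
Answer: -sqrt(3)/2 + 96/1051*γ12 - 18/1051*γ13 + 1069/2102*γ23


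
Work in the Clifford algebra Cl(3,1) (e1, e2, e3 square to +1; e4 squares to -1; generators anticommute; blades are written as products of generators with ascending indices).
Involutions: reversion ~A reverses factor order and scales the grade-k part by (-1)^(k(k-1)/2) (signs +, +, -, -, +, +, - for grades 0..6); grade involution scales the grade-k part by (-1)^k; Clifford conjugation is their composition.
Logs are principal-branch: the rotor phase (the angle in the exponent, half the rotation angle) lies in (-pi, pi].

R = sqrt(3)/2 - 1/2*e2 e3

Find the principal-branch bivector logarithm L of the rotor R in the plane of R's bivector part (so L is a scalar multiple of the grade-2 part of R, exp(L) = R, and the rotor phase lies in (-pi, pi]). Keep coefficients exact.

The scalar part of R is sqrt(3)/2, and that scalar determines the rotor phase on the principal branch; recovering the unit plane as bivector-part over sine of the phase gives L = phase * plane.
Concretely: cos(phase) = sqrt(3)/2 gives phase = ±pi/6, and since phase/sin(phase) is even the sign is immaterial: L = (phase/sin(phase)) * <R>_2 = (pi/3) * <R>_2.
Answer: -pi/6*e2 e3


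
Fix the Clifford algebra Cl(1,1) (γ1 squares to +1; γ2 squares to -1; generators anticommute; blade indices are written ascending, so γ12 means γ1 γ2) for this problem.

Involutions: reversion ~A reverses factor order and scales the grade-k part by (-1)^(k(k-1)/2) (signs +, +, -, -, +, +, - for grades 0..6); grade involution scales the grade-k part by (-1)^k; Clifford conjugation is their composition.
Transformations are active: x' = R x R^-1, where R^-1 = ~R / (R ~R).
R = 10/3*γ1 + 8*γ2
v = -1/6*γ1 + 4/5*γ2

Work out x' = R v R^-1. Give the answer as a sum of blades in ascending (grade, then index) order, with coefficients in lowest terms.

~R = 10/3*γ1 + 8*γ2, and R ~R = -476/9, so R^-1 = ~R / (-476/9).
R v = -313/45 + 4*γ12
Answer: 745/714*γ1 + 776/595*γ2


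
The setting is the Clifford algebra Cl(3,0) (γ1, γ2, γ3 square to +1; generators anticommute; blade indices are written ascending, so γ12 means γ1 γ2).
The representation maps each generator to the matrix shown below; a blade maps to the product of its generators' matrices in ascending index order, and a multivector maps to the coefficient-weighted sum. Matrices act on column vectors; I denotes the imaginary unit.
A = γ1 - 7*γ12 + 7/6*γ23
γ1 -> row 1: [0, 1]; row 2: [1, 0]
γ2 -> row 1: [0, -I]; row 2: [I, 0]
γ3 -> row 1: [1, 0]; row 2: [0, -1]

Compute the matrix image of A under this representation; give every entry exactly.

Bivector images (products of the table entries): rho(γ12) = rho(γ1)rho(γ2) = row 1: [I, 0]; row 2: [0, -I]; rho(γ23) = rho(γ2)rho(γ3) = row 1: [0, I]; row 2: [I, 0].
M = (1)*rho(γ1) + (-7)*rho(γ12) + (7/6)*rho(γ23), summed entrywise:
Answer: row 1: [-7*I, 1 + 7*I/6]; row 2: [1 + 7*I/6, 7*I]


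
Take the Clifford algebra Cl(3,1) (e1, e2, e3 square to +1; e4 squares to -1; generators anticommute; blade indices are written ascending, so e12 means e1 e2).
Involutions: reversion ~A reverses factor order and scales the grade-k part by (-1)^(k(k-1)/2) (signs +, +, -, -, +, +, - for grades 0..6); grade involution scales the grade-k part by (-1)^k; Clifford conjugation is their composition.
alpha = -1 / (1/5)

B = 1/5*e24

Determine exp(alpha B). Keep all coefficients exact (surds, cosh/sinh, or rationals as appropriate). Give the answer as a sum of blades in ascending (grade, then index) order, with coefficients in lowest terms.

B^2 = (1/5)^2*(e24)^2 = 1/25*(+1) = 1/25 (a basis 2-blade squares to minus the product of its generators' squares).
B^2 = 1/25 — since the square is positive, the closed form is hyperbolic: l = 1/5, alpha*l = -1, so exp(alpha B) = cosh(-1) + (sinh(-1)/(1/5))*B = cosh(1) + (-5*sinh(1))*B.
Answer: cosh(1) - sinh(1)*e24


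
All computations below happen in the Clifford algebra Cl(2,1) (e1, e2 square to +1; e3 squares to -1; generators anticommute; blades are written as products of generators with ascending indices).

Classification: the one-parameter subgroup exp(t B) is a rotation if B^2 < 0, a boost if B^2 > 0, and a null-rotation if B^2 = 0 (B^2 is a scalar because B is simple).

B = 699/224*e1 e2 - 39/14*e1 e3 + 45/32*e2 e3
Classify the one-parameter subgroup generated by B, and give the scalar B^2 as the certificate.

B^2 term by term: the squares give (699/224)^2*(e1 e2)^2 + (-39/14)^2*(e1 e3)^2 + (45/32)^2*(e2 e3)^2 = 488601/50176*(-1) + 1521/196*(+1) + 2025/1024*(+1) = 0 (each basis 2-blade squares to minus the product of its generators' squares); cross terms between blades sharing an index anticommute and cancel. So B^2 = 0.
Answer: null-rotation, certificate B^2 = 0. Note: conjugating B changes its blade decomposition but never the scalar B^2 = 0, whose sign settles the classification.


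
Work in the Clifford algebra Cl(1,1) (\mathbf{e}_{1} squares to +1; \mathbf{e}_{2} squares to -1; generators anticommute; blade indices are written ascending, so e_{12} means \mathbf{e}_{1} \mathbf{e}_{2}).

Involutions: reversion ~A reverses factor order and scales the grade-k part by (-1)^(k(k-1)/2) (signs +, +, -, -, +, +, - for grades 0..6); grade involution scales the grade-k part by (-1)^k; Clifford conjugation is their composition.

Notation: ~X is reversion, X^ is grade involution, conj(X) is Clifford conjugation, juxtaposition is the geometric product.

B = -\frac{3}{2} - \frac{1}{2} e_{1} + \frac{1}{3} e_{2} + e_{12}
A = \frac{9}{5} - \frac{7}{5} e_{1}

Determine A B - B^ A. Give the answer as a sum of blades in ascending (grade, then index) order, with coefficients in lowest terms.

first term: -2 + \frac{6}{5} e_{1} - \frac{4}{5} e_{2} + \frac{4}{3} e_{12}
second term: -\frac{17}{5} + 3 e_{1} + \frac{4}{5} e_{2} + \frac{4}{3} e_{12}
Answer: \frac{7}{5} - \frac{9}{5} e_{1} - \frac{8}{5} e_{2}


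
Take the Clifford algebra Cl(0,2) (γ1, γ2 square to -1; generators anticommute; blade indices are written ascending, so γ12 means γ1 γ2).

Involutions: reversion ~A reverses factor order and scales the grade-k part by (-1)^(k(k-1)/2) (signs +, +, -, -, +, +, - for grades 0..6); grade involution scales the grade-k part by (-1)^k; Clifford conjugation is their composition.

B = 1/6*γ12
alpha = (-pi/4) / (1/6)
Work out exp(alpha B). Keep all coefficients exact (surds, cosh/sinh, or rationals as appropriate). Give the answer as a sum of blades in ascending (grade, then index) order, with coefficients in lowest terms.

B^2 = (1/6)^2*(γ12)^2 = 1/36*(-1) = -1/36 (a basis 2-blade squares to minus the product of its generators' squares).
B^2 = -1/36 — circular case — the even/odd split gives cos and sin: l = 1/6, alpha*l = -pi/4, so exp(alpha B) = cos(-pi/4) + (sin(-pi/4)/(1/6))*B = sqrt(2)/2 + (-3*sqrt(2))*B.
Answer: sqrt(2)/2 - sqrt(2)/2*γ12


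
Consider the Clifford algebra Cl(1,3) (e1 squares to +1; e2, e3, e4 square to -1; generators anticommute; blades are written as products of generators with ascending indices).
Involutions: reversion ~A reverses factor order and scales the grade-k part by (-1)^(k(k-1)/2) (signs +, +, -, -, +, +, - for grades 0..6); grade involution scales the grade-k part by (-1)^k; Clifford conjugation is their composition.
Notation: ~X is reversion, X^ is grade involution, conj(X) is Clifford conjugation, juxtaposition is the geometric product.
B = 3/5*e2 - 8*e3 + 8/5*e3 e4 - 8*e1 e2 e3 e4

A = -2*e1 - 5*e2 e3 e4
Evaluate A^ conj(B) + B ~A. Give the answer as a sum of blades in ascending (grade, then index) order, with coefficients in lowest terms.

first term: 40*e1 + 8*e2 - 6/5*e1 e2 + 16*e1 e3 + 40*e2 e4 + 3*e3 e4 - 16/5*e1 e3 e4 - 16*e2 e3 e4
second term: -40*e1 - 8*e2 + 6/5*e1 e2 - 16*e1 e3 - 40*e2 e4 - 3*e3 e4 - 16/5*e1 e3 e4 - 16*e2 e3 e4
Answer: -32/5*e1 e3 e4 - 32*e2 e3 e4


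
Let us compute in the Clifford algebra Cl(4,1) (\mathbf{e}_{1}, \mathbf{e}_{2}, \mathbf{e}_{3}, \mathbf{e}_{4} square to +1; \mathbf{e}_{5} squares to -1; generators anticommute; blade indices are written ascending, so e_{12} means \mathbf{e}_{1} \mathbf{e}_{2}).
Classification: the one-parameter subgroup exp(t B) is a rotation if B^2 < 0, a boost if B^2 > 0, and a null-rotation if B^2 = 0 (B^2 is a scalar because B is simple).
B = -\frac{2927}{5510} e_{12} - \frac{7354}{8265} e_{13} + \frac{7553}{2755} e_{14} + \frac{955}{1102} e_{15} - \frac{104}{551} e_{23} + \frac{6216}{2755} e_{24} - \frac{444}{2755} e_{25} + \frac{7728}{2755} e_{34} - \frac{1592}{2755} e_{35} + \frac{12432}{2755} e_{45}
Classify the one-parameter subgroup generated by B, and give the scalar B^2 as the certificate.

B^2 term by term: the squares give (-\frac{2927}{5510})^2*(e_{12})^2 + (-\frac{7354}{8265})^2*(e_{13})^2 + (\frac{7553}{2755})^2*(e_{14})^2 + (\frac{955}{1102})^2*(e_{15})^2 + (-\frac{104}{551})^2*(e_{23})^2 + (\frac{6216}{2755})^2*(e_{24})^2 + (-\frac{444}{2755})^2*(e_{25})^2 + (\frac{7728}{2755})^2*(e_{34})^2 + (-\frac{1592}{2755})^2*(e_{35})^2 + (\frac{12432}{2755})^2*(e_{45})^2 = \frac{8567329}{30360100}*(-1) + \frac{54081316}{68310225}*(-1) + \frac{57047809}{7590025}*(-1) + \frac{912025}{1214404}*(+1) + \frac{10816}{303601}*(-1) + \frac{38638656}{7590025}*(-1) + \frac{197136}{7590025}*(+1) + \frac{59721984}{7590025}*(-1) + \frac{2534464}{7590025}*(+1) + \frac{154554624}{7590025}*(+1) = -\frac{1}{9} (each basis 2-blade squares to minus the product of its generators' squares); cross terms between blades sharing an index anticommute and cancel; the commuting (index-disjoint) pairs give grade-4 terms 2*c*c'*(blade product), which cancel blade by blade — e_{1234}: -\frac{22619856}{7590025} + \frac{30474976}{7590025} - \frac{1571024}{1518005} = 0; e_{1235}: \frac{4659784}{7590025} - \frac{2176784}{7590025} - \frac{99320}{303601} = 0; e_{1245}: -\frac{36388464}{7590025} + \frac{6707064}{7590025} + \frac{1187256}{303601} = 0; e_{1345}: -\frac{60949952}{7590025} + \frac{24048752}{7590025} + \frac{1476048}{303601} = 0; e_{2345}: -\frac{2585856}{1518005} + \frac{19791744}{7590025} - \frac{6862464}{7590025} = 0 — confirming B is simple. So B^2 = -\frac{1}{9}.
Answer: rotation, certificate B^2 = -\frac{1}{9}. No conjugation can change B^2 = -\frac{1}{9}; the sign gives the class.


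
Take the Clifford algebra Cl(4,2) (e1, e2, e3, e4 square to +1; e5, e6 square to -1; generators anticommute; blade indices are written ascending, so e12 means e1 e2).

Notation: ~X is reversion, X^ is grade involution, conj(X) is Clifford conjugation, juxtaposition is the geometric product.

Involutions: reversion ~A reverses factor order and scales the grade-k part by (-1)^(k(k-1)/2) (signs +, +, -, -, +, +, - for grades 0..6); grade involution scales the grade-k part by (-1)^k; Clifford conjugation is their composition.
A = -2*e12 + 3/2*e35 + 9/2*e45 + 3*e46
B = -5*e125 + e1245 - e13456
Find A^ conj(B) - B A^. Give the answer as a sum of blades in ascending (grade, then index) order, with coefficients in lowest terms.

first term: -10*e5 + 9/2*e12 + 2*e45 + 15/2*e123 + 45/2*e124 - 3*e135 + 9/2*e136 - 3/2*e146 + 3/2*e1234 + 3*e1256 + 15*e12456 + 2*e23456
second term: -10*e5 + 9/2*e12 + 2*e45 - 15/2*e123 - 45/2*e124 + 3*e135 - 9/2*e136 + 3/2*e146 - 3/2*e1234 - 3*e1256 + 15*e12456 + 2*e23456
Answer: 15*e123 + 45*e124 - 6*e135 + 9*e136 - 3*e146 + 3*e1234 + 6*e1256


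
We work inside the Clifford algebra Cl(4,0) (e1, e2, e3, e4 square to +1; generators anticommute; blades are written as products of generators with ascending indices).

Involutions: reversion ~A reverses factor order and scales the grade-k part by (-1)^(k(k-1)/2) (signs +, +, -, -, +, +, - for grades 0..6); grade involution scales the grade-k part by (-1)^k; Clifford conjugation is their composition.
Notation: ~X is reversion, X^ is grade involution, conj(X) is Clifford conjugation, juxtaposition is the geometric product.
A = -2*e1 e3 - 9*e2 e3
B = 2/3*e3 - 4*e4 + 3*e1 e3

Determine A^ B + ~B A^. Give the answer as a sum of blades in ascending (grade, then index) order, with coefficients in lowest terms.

first term: 6 - 4/3*e1 - 6*e2 - 27*e1 e2 + 8*e1 e3 e4 + 36*e2 e3 e4
second term: -6 + 4/3*e1 + 6*e2 - 27*e1 e2 + 8*e1 e3 e4 + 36*e2 e3 e4
Answer: -54*e1 e2 + 16*e1 e3 e4 + 72*e2 e3 e4


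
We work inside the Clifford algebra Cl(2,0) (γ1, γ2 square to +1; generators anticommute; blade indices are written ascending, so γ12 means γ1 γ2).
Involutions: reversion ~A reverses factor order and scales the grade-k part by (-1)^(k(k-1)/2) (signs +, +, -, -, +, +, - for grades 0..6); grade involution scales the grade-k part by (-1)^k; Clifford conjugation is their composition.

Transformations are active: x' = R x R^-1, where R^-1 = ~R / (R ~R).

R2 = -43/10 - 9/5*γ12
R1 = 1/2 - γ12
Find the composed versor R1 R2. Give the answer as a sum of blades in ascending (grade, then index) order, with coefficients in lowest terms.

Distribute over the terms of R1 (each basis-blade product reordered to ascending indices, repeated generators contracted through their squares):
(1/2) R2 = -43/20 - 9/10*γ12
(-γ12) R2 = -9/5 + 43/10*γ12
Summing the partial products and collecting blades:
Answer: -79/20 + 17/5*γ12


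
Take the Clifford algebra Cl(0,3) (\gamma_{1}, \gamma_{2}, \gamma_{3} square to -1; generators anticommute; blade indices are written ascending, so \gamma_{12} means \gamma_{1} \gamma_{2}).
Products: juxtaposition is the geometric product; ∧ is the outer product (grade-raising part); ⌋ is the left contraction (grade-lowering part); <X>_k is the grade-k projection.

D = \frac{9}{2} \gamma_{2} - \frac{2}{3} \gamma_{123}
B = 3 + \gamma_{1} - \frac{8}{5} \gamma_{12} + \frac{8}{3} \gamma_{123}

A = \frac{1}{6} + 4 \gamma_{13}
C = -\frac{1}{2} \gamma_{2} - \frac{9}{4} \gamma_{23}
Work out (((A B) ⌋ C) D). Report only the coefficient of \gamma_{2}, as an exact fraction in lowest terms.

step 1: \frac{1}{2} + \frac{1}{6} \gamma_{1} + \frac{32}{3} \gamma_{2} + 4 \gamma_{3} - \frac{4}{15} \gamma_{12} + 12 \gamma_{13} + \frac{32}{5} \gamma_{23} + \frac{4}{9} \gamma_{123}
step 2: \frac{296}{15} - \frac{37}{4} \gamma_{2} + 24 \gamma_{3} - \frac{9}{8} \gamma_{23}
step 3: \frac{333}{8} - \frac{3}{4} \gamma_{1} + \frac{444}{5} \gamma_{2} - \frac{81}{16} \gamma_{3} + 16 \gamma_{12} + \frac{37}{6} \gamma_{13} - 108 \gamma_{23} - \frac{592}{45} \gamma_{123}
Answer: \frac{444}{5}


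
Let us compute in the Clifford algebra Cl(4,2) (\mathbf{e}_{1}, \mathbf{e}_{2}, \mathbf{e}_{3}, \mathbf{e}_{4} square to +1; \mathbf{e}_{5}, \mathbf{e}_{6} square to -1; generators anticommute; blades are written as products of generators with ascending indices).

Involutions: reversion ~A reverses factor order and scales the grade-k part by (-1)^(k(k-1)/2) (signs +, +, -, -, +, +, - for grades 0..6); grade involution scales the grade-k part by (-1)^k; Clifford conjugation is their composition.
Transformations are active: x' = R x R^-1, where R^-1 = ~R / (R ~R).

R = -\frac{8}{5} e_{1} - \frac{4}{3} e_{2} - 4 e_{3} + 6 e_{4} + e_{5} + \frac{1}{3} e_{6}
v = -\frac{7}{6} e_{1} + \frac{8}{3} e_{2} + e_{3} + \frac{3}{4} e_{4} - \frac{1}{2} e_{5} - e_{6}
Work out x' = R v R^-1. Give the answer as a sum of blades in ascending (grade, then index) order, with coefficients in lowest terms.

~R = -\frac{8}{5} e_{1} - \frac{4}{3} e_{2} - 4 e_{3} + 6 e_{4} + e_{5} + \frac{1}{3} e_{6}, and R ~R = \frac{4142}{75}, so R^-1 = ~R / (\frac{4142}{75}).
R v = -\frac{16}{45} - \frac{262}{45} e_{1} e_{2} - \frac{94}{15} e_{1} e_{3} + \frac{29}{5} e_{1} e_{4} + \frac{59}{30} e_{1} e_{5} + \frac{179}{90} e_{1} e_{6} + \frac{28}{3} e_{2} e_{3} - 17 e_{2} e_{4} - 2 e_{2} e_{5} + \frac{4}{9} e_{2} e_{6} - 9 e_{3} e_{4} + e_{3} e_{5} + \frac{11}{3} e_{3} e_{6} - \frac{15}{4} e_{4} e_{5} - \frac{25}{4} e_{4} e_{6} - \frac{5}{6} e_{5} e_{6}
Answer: \frac{14753}{12426} e_{1} - \frac{49384}{18639} e_{2} - \frac{5893}{6213} e_{3} - \frac{6853}{8284} e_{4} + \frac{6053}{12426} e_{5} + \frac{18559}{18639} e_{6}


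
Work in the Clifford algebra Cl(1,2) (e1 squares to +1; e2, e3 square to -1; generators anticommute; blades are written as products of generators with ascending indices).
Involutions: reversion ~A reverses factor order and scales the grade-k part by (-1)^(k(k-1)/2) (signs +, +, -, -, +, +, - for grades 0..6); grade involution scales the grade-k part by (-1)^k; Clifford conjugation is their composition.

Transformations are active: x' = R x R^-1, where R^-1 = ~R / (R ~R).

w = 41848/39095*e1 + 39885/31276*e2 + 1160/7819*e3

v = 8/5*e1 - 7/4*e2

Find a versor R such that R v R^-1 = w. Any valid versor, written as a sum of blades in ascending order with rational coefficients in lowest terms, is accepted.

R = v + w = 20880/7819*e1 - 3712/7819*e2 + 1160/7819*e3 works: the equal norms (-201/400) guarantee its sandwich swaps v into w.
Answer: 20880/7819*e1 - 3712/7819*e2 + 1160/7819*e3


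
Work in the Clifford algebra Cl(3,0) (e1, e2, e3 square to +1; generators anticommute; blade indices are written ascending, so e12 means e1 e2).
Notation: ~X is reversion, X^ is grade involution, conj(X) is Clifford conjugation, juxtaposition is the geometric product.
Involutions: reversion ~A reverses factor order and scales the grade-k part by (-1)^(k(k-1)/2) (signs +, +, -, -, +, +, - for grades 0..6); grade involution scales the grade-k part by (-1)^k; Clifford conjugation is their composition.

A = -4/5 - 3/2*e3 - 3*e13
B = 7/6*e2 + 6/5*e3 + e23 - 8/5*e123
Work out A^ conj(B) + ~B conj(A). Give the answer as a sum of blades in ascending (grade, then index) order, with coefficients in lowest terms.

first term: -9/5 + 18/5*e1 + 217/30*e2 + 24/25*e3 - 27/5*e12 + 51/20*e23 - 111/50*e123
second term: 9/5 - 18/5*e1 + 71/30*e2 - 24/25*e3 - 3/5*e12 + 51/20*e23 - 239/50*e123
Answer: 48/5*e2 - 6*e12 + 51/10*e23 - 7*e123


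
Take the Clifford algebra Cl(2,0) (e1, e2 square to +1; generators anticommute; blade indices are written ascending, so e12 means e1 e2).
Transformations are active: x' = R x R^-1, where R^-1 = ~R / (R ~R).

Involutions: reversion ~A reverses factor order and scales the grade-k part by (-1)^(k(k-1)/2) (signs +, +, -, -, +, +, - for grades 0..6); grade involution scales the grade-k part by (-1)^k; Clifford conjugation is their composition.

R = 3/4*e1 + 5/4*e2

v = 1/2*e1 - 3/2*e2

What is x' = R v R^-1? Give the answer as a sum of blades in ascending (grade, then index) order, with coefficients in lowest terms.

~R = 3/4*e1 + 5/4*e2, and R ~R = 17/8, so R^-1 = ~R / (17/8).
R v = -3/2 - 7/4*e12
Answer: -53/34*e1 - 9/34*e2


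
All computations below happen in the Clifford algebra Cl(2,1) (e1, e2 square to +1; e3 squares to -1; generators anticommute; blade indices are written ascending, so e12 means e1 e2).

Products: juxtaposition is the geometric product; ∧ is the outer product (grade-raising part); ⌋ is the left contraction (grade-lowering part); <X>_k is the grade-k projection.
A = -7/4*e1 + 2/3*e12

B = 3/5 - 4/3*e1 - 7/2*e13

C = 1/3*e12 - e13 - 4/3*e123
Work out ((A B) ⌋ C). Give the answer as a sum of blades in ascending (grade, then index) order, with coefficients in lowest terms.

step 1: 7/3 - 21/20*e1 + 8/9*e2 + 49/8*e3 + 2/5*e12 + 7/3*e23
step 2: -2/15 - 2059/216*e1 - 7/20*e2 + 19/12*e3 + 161/18*e12 - 31/27*e13 + 7/5*e23 - 28/9*e123
Answer: -2/15 - 2059/216*e1 - 7/20*e2 + 19/12*e3 + 161/18*e12 - 31/27*e13 + 7/5*e23 - 28/9*e123


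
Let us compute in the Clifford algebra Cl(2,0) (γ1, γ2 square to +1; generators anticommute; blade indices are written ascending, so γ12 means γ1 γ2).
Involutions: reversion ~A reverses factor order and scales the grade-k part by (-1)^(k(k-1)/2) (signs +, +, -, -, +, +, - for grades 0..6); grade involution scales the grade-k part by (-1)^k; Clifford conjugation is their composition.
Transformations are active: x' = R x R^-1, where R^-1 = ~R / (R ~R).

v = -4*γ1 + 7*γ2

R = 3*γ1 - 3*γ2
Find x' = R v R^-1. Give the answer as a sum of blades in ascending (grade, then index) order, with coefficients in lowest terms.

~R = 3*γ1 - 3*γ2, and R ~R = 18, so R^-1 = ~R / (18).
R v = -33 + 9*γ12
Answer: -7*γ1 + 4*γ2


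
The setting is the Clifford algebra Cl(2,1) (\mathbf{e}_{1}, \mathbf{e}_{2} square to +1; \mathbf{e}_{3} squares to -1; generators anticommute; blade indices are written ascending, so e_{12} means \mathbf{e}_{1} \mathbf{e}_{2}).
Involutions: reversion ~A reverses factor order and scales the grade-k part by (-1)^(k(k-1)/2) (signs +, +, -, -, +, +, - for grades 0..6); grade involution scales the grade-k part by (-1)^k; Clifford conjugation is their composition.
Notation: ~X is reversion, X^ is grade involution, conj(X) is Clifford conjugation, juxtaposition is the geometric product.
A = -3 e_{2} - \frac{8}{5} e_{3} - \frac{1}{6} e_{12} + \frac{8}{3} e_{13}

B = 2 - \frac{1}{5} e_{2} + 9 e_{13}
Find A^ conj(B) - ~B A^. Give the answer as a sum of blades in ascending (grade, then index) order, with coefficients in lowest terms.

first term: -\frac{117}{5} - \frac{433}{30} e_{1} + 6 e_{2} + \frac{16}{5} e_{3} - \frac{1}{3} e_{12} + \frac{16}{3} e_{13} - \frac{91}{50} e_{23} + \frac{397}{15} e_{123}
second term: -\frac{123}{5} + \frac{431}{30} e_{1} + 6 e_{2} + \frac{16}{5} e_{3} - \frac{1}{3} e_{12} + \frac{16}{3} e_{13} + \frac{59}{50} e_{23} + \frac{413}{15} e_{123}
Answer: \frac{6}{5} - \frac{144}{5} e_{1} - 3 e_{23} - \frac{16}{15} e_{123}


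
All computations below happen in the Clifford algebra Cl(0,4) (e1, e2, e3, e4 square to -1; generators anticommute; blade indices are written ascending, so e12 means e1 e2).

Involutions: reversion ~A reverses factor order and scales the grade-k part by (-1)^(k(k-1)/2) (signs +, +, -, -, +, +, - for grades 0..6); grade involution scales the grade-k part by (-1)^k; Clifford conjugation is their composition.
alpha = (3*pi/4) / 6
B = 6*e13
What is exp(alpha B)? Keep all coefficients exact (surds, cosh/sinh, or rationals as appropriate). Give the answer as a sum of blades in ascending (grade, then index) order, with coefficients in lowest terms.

B^2 = (6)^2*(e13)^2 = 36*(-1) = -36 (a basis 2-blade squares to minus the product of its generators' squares).
B^2 = -36 — a negative square means the series sums to a rotation: l = 6, alpha*l = 3*pi/4, so exp(alpha B) = cos(3*pi/4) + (sin(3*pi/4)/6)*B = -sqrt(2)/2 + (sqrt(2)/12)*B.
Answer: -sqrt(2)/2 + sqrt(2)/2*e13


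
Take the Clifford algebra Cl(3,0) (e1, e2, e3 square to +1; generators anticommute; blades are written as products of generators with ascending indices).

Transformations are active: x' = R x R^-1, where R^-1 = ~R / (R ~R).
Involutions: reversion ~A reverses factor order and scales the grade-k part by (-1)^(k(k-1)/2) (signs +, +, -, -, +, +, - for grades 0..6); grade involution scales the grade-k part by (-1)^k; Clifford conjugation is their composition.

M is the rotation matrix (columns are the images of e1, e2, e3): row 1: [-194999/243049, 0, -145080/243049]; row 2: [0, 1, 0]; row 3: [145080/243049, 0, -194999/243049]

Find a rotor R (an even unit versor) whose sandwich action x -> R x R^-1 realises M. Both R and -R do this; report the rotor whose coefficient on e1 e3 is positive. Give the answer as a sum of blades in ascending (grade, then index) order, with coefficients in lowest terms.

Method: write R = a + b12*e1 e2 + b13*e1 e3 + b23*e2 e3 with a^2 + b12^2 + b13^2 + b23^2 = 1 (so R^-1 = ~R). Expanding the columns R e_j ~R gives tr M = 4a^2 - 1 and, from the antisymmetric part, M21 - M12 = -4a*b12, M13 - M31 = 4a*b13, M32 - M23 = -4a*b23.
Here tr M = -146949/243049, so a^2 = (1 + tr M)/4 = 24025/243049 and a = ±155/493. Taking a = 155/493: M21 - M12 = 0, M13 - M31 = -290160/243049, M32 - M23 = 0, giving b12 = 0, b13 = -468/493, b23 = 0, i.e. R = 155/493 - 468/493*e1 e3.
Its e1 e3 coefficient is negative, so report the other preimage -R.
Answer: -155/493 + 468/493*e1 e3. Uniqueness: Spin(3) -> SO(3) maps R and -R to the same rotation of trace -146949/243049; fixing the sign of the e1 e3 coefficient removes the ambiguity.


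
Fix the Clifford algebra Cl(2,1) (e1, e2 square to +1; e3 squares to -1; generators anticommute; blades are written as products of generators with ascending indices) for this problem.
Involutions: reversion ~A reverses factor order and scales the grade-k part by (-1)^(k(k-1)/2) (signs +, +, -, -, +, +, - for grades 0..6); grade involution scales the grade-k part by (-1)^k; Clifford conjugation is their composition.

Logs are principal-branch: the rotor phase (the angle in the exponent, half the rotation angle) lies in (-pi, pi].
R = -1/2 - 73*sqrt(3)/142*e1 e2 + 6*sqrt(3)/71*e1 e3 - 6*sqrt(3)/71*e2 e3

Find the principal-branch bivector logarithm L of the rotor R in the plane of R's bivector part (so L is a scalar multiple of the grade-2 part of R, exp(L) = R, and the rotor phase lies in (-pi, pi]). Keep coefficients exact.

The scalar part of R is -1/2, and that scalar determines the rotor phase on the principal branch; recovering the unit plane as bivector-part over sine of the phase gives L = phase * plane.
Concretely: cos(phase) = -1/2 gives phase = ±2*pi/3, and since phase/sin(phase) is even the sign is immaterial: L = (phase/sin(phase)) * <R>_2 = (4*sqrt(3)*pi/9) * <R>_2.
Answer: -146*pi/213*e1 e2 + 8*pi/71*e1 e3 - 8*pi/71*e2 e3


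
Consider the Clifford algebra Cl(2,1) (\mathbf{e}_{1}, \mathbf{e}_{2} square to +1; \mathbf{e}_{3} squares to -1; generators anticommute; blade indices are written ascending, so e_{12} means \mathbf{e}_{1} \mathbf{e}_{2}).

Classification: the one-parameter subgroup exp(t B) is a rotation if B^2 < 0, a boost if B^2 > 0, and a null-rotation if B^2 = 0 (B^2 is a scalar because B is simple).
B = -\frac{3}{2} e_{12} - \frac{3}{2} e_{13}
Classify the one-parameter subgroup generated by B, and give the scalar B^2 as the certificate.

B^2 term by term: the squares give (-\frac{3}{2})^2*(e_{12})^2 + (-\frac{3}{2})^2*(e_{13})^2 = \frac{9}{4}*(-1) + \frac{9}{4}*(+1) = 0 (each basis 2-blade squares to minus the product of its generators' squares); cross terms between blades sharing an index anticommute and cancel. So B^2 = 0.
Answer: null-rotation, certificate B^2 = 0. The scalar 0 is the complete invariant here: its sign names the subgroup type.


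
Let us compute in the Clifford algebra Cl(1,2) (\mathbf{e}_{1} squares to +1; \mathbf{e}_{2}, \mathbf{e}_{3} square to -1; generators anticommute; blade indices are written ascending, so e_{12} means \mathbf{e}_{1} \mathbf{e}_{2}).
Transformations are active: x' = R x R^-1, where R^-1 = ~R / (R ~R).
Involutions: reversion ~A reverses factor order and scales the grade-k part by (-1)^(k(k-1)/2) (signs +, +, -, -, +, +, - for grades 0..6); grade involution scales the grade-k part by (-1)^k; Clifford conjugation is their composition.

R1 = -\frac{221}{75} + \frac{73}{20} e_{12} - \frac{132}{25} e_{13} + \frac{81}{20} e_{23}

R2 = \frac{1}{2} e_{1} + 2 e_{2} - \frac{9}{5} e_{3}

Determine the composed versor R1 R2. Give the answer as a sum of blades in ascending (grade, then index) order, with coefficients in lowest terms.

Distribute over the terms of R2 (each basis-blade product reordered to ascending indices, repeated generators contracted through their squares):
R1 (\frac{1}{2} e_{1}) = -\frac{221}{150} e_{1} - \frac{73}{40} e_{2} + \frac{66}{25} e_{3} + \frac{81}{40} e_{123}
R1 (2 e_{2}) = -\frac{73}{10} e_{1} - \frac{442}{75} e_{2} + \frac{81}{10} e_{3} + \frac{264}{25} e_{123}
R1 (-\frac{9}{5} e_{3}) = -\frac{1188}{125} e_{1} + \frac{729}{100} e_{2} + \frac{663}{125} e_{3} - \frac{657}{100} e_{123}
Summing the partial products and collecting blades:
Answer: -\frac{6854}{375} e_{1} - \frac{257}{600} e_{2} + \frac{4011}{250} e_{3} + \frac{1203}{200} e_{123}


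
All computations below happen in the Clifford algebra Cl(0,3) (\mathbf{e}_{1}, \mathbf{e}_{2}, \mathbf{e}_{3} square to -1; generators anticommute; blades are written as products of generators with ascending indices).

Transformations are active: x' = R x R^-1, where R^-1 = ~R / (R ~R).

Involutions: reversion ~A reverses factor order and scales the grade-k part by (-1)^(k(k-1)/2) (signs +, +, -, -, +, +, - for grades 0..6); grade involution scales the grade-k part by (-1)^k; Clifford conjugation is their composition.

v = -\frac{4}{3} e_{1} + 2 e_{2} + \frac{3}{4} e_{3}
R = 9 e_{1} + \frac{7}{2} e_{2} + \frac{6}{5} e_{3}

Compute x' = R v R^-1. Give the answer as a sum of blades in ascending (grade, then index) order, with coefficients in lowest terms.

~R = 9 e_{1} + \frac{7}{2} e_{2} + \frac{6}{5} e_{3}, and R ~R = -\frac{9469}{100}, so R^-1 = ~R / (-\frac{9469}{100}).
R v = \frac{41}{10} + \frac{68}{3} e_{1} e_{2} + \frac{167}{20} e_{1} e_{3} + \frac{9}{40} e_{2} e_{3}
Answer: \frac{15736}{28407} e_{1} - \frac{21808}{9469} e_{2} - \frac{32343}{37876} e_{3}


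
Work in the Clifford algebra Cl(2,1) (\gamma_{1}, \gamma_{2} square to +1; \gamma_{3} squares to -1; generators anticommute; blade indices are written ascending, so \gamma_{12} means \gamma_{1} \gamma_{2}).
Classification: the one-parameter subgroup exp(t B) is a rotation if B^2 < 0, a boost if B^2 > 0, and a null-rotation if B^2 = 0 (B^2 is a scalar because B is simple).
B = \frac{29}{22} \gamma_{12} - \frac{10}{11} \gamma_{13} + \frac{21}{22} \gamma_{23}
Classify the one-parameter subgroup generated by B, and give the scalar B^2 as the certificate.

B^2 term by term: the squares give (\frac{29}{22})^2*(\gamma_{12})^2 + (-\frac{10}{11})^2*(\gamma_{13})^2 + (\frac{21}{22})^2*(\gamma_{23})^2 = \frac{841}{484}*(-1) + \frac{100}{121}*(+1) + \frac{441}{484}*(+1) = 0 (each basis 2-blade squares to minus the product of its generators' squares); cross terms between blades sharing an index anticommute and cancel. So B^2 = 0.
Answer: null-rotation, certificate B^2 = 0. Key observation: B^2 = 0 is a conjugation invariant, so its sign decides the class regardless of the surface form of B.


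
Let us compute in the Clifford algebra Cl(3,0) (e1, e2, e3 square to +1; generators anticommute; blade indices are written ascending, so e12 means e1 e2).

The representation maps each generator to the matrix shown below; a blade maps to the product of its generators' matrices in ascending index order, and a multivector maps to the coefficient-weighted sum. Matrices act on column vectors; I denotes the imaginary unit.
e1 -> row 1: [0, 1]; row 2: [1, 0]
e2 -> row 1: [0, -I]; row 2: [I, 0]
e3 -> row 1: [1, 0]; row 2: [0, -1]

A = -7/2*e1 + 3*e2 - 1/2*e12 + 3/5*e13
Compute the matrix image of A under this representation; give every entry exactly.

Bivector images (products of the table entries): rho(e12) = rho(e1)rho(e2) = row 1: [I, 0]; row 2: [0, -I]; rho(e13) = rho(e1)rho(e3) = row 1: [0, -1]; row 2: [1, 0].
M = (-7/2)*rho(e1) + (3)*rho(e2) + (-1/2)*rho(e12) + (3/5)*rho(e13), summed entrywise:
Answer: row 1: [-I/2, -41/10 - 3*I]; row 2: [-29/10 + 3*I, I/2]
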